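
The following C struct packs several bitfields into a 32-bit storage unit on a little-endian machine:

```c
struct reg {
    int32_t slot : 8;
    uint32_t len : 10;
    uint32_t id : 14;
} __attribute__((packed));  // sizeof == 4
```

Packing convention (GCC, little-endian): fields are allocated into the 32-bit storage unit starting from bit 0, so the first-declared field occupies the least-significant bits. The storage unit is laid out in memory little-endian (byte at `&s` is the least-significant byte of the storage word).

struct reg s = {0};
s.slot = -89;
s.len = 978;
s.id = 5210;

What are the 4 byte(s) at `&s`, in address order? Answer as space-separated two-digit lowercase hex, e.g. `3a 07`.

slot:8 = -89 → 0xa7 << 0 → word 0x000000a7
len:10 = 978 → 0x3d2 << 8 → word 0x0003d2a7
id:14 = 5210 → 0x145a << 18 → word 0x516bd2a7
word = 0x516bd2a7 → little-endian bytes:
  [0]=0xa7  [1]=0xd2  [2]=0x6b  [3]=0x51

a7 d2 6b 51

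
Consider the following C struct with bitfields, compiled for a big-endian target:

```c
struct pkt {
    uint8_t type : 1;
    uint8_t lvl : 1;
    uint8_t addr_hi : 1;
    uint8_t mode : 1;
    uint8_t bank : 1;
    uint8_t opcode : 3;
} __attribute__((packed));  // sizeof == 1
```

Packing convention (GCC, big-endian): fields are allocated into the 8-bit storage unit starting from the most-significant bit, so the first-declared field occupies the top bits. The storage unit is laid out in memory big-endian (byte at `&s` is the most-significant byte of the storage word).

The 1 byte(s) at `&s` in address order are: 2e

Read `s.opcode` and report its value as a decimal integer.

[0]=0x2e (big-endian) → word 0x2e
type:1 @ bit 7 → (0x2e>>7)&0x1 = 0x0
lvl:1 @ bit 6 → (0x2e>>6)&0x1 = 0x0
addr_hi:1 @ bit 5 → (0x2e>>5)&0x1 = 0x1
mode:1 @ bit 4 → (0x2e>>4)&0x1 = 0x0
bank:1 @ bit 3 → (0x2e>>3)&0x1 = 0x1
opcode:3 @ bit 0 → (0x2e>>0)&0x7 = 0x6  ←

6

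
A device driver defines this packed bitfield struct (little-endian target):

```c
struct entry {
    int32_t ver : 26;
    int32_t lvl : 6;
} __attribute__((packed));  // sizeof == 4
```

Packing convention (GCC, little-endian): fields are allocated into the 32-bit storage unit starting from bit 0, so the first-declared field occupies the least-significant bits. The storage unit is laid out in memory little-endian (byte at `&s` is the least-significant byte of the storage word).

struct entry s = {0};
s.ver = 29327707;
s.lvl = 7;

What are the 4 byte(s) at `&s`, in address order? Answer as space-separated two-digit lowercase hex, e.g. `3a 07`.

ver (26b) val=29327707 bits=0x1bf815b at bit 0: 0x01bf815b
lvl (6b) val=7 bits=0x7 at bit 26: 0x1dbf815b
word = 0x1dbf815b → little-endian bytes:
  [0]=0x5b  [1]=0x81  [2]=0xbf  [3]=0x1d

5b 81 bf 1d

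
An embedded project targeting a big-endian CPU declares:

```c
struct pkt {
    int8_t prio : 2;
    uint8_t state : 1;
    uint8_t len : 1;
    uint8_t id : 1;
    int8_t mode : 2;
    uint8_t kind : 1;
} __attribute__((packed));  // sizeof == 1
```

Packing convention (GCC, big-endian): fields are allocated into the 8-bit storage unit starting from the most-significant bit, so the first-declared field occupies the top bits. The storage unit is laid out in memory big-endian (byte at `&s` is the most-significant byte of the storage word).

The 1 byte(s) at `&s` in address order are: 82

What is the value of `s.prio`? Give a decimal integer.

-2

[0]=0x82 (big-endian) → word 0x82
prio [6+:2] = (word>>6) & 0x3 = 2  ←
state [5+:1] = (word>>5) & 0x1 = 0
len [4+:1] = (word>>4) & 0x1 = 0
id [3+:1] = (word>>3) & 0x1 = 0
mode [1+:2] = (word>>1) & 0x3 = 1
kind [0+:1] = (word>>0) & 0x1 = 0
prio signed 2b, MSB=1: 2 - 4 = -2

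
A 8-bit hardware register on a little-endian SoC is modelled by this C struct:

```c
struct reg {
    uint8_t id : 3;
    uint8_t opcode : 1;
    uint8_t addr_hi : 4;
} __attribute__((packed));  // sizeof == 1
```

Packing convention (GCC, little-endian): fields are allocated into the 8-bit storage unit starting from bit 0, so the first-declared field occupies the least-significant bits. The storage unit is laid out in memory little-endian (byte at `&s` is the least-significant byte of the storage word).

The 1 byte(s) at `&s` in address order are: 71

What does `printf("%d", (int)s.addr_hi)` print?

[0]=0x71 (little-endian) → word 0x71
id:3 @ bit 0 → (0x71>>0)&0x7 = 0x1
opcode:1 @ bit 3 → (0x71>>3)&0x1 = 0x0
addr_hi:4 @ bit 4 → (0x71>>4)&0xf = 0x7  ←

7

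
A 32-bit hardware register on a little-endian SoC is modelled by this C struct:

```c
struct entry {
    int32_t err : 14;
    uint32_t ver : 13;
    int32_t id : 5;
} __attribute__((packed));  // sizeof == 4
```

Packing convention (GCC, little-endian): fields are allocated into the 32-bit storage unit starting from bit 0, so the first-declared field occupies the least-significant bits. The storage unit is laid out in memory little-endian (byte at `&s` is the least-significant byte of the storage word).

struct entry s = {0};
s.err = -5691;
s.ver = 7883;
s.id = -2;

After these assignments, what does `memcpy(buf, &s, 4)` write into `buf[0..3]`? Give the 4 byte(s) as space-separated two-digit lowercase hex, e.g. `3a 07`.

[0+:14] err=-5691 & 0x3fff = 0x29c5; word=0x000029c5
[14+:13] ver=7883 & 0x1fff = 0x1ecb; word=0x07b2e9c5
[27+:5] id=-2 & 0x1f = 0x1e; word=0xf7b2e9c5
word = 0xf7b2e9c5 → little-endian bytes:
  [0]=0xc5  [1]=0xe9  [2]=0xb2  [3]=0xf7

c5 e9 b2 f7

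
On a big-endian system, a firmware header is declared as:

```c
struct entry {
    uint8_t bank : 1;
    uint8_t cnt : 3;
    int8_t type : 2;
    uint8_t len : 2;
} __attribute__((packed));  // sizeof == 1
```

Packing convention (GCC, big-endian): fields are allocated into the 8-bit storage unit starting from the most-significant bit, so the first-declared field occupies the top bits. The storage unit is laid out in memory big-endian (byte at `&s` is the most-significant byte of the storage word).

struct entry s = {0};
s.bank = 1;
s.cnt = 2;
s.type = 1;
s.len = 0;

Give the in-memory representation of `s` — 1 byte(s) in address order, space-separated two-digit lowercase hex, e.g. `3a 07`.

bank (1b) val=1 bits=0x1 at bit 7: 0x80
cnt (3b) val=2 bits=0x2 at bit 4: 0xa0
type (2b) val=1 bits=0x1 at bit 2: 0xa4
len (2b) val=0 bits=0x0 at bit 0: 0xa4
word = 0xa4 → big-endian bytes:
  [0]=0xa4

a4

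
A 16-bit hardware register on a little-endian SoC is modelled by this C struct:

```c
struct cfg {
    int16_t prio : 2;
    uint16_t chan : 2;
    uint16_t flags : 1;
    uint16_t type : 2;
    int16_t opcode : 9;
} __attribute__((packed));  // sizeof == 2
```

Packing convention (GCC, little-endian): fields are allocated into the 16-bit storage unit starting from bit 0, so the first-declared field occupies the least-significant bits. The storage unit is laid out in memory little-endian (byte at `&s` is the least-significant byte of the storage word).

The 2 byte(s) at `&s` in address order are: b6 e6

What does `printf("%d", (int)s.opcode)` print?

[0]=0xb6 [1]=0xe6 (little-endian) → word 0xe6b6
prio [0+:2] = (word>>0) & 0x3 = 2
chan [2+:2] = (word>>2) & 0x3 = 1
flags [4+:1] = (word>>4) & 0x1 = 1
type [5+:2] = (word>>5) & 0x3 = 1
opcode [7+:9] = (word>>7) & 0x1ff = 461  ←
opcode signed 9b, MSB=1: 461 - 512 = -51

-51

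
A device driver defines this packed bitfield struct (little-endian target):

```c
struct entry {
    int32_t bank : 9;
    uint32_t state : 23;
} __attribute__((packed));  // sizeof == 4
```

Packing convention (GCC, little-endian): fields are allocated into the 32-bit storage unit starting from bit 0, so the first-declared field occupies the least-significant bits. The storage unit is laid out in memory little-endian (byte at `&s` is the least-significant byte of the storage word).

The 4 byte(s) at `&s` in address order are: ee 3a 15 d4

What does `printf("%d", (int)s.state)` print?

6949533

[0]=0xee [1]=0x3a [2]=0x15 [3]=0xd4 (little-endian) → word 0xd4153aee
bank [0+:9] = (word>>0) & 0x1ff = 238
state [9+:23] = (word>>9) & 0x7fffff = 6949533  ←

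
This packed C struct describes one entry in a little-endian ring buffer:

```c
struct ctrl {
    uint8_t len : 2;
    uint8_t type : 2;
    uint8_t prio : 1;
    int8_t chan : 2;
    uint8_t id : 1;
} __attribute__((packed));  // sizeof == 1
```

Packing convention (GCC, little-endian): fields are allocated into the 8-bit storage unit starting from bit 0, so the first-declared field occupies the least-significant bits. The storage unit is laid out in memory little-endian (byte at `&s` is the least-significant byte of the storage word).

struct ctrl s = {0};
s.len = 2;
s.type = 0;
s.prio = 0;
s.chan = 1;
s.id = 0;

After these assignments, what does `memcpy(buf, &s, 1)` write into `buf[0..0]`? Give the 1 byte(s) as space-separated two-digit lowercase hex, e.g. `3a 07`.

22

len (2b) val=2 bits=0x2 at bit 0: 0x02
type (2b) val=0 bits=0x0 at bit 2: 0x02
prio (1b) val=0 bits=0x0 at bit 4: 0x02
chan (2b) val=1 bits=0x1 at bit 5: 0x22
id (1b) val=0 bits=0x0 at bit 7: 0x22
word = 0x22 → little-endian bytes:
  [0]=0x22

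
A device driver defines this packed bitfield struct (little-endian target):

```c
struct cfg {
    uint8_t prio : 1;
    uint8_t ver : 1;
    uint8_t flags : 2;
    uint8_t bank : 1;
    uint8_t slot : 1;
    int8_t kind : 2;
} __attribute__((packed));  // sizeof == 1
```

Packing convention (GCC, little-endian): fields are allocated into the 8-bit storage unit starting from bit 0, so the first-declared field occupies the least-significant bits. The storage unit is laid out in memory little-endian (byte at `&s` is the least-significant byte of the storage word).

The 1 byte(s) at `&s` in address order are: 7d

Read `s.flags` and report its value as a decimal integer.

[0]=0x7d (little-endian) → word 0x7d
prio [0+:1] = (word>>0) & 0x1 = 1
ver [1+:1] = (word>>1) & 0x1 = 0
flags [2+:2] = (word>>2) & 0x3 = 3  ←
bank [4+:1] = (word>>4) & 0x1 = 1
slot [5+:1] = (word>>5) & 0x1 = 1
kind [6+:2] = (word>>6) & 0x3 = 1

3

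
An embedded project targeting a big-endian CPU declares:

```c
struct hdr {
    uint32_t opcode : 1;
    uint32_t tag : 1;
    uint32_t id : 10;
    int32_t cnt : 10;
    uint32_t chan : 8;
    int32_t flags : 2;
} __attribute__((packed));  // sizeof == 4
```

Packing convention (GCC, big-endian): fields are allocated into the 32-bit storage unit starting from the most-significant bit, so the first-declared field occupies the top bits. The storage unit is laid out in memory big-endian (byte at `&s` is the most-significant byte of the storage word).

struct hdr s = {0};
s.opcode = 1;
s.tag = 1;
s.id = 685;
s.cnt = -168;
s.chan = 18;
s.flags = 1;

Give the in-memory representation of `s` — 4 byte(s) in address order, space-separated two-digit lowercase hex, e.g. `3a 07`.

[31+:1] opcode=1 & 0x1 = 0x1; word=0x80000000
[30+:1] tag=1 & 0x1 = 0x1; word=0xc0000000
[20+:10] id=685 & 0x3ff = 0x2ad; word=0xead00000
[10+:10] cnt=-168 & 0x3ff = 0x358; word=0xeadd6000
[2+:8] chan=18 & 0xff = 0x12; word=0xeadd6048
[0+:2] flags=1 & 0x3 = 0x1; word=0xeadd6049
word = 0xeadd6049 → big-endian bytes:
  [0]=0xea  [1]=0xdd  [2]=0x60  [3]=0x49

ea dd 60 49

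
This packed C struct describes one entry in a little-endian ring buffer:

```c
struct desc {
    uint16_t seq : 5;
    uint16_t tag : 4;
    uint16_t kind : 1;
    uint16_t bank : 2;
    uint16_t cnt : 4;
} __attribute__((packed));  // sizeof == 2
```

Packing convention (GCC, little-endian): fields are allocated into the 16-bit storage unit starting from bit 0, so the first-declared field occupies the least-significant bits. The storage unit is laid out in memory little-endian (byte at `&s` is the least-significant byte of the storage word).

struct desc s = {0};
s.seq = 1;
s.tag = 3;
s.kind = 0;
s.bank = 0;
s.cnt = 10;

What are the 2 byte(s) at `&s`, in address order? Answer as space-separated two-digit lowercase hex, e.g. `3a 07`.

seq:5 = 1 → 0x1 << 0 → word 0x0001
tag:4 = 3 → 0x3 << 5 → word 0x0061
kind:1 = 0 → 0x0 << 9 → word 0x0061
bank:2 = 0 → 0x0 << 10 → word 0x0061
cnt:4 = 10 → 0xa << 12 → word 0xa061
word = 0xa061 → little-endian bytes:
  [0]=0x61  [1]=0xa0

61 a0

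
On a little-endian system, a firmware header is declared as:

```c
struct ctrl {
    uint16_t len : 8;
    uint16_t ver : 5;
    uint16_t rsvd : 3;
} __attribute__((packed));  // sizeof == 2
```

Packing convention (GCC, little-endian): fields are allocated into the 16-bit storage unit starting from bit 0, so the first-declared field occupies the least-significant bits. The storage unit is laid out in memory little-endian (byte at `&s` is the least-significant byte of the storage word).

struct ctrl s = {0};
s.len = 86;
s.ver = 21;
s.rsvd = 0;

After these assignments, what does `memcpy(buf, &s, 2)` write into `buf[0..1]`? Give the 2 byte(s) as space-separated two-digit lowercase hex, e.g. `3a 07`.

len:8 = 86 → 0x56 << 0 → word 0x0056
ver:5 = 21 → 0x15 << 8 → word 0x1556
rsvd:3 = 0 → 0x0 << 13 → word 0x1556
word = 0x1556 → little-endian bytes:
  [0]=0x56  [1]=0x15

56 15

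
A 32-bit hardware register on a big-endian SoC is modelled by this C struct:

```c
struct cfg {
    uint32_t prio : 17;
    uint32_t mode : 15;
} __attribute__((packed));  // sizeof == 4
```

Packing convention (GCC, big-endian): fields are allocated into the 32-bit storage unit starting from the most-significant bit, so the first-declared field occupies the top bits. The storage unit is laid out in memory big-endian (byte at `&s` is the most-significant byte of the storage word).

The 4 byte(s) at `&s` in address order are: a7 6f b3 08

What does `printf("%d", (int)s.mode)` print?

13064

[0]=0xa7 [1]=0x6f [2]=0xb3 [3]=0x08 (big-endian) → word 0xa76fb308
prio:17 @ bit 15 → (0xa76fb308>>15)&0x1ffff = 0x14edf
mode:15 @ bit 0 → (0xa76fb308>>0)&0x7fff = 0x3308  ←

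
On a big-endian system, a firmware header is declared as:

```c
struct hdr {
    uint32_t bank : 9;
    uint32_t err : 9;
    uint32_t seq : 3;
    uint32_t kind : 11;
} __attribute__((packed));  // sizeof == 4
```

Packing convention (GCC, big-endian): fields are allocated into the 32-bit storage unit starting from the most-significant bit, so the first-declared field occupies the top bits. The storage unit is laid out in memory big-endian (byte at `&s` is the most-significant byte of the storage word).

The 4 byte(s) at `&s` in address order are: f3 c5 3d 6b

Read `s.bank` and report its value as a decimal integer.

487

[0]=0xf3 [1]=0xc5 [2]=0x3d [3]=0x6b (big-endian) → word 0xf3c53d6b
bank [23+:9] = (word>>23) & 0x1ff = 487  ←
err [14+:9] = (word>>14) & 0x1ff = 276
seq [11+:3] = (word>>11) & 0x7 = 7
kind [0+:11] = (word>>0) & 0x7ff = 1387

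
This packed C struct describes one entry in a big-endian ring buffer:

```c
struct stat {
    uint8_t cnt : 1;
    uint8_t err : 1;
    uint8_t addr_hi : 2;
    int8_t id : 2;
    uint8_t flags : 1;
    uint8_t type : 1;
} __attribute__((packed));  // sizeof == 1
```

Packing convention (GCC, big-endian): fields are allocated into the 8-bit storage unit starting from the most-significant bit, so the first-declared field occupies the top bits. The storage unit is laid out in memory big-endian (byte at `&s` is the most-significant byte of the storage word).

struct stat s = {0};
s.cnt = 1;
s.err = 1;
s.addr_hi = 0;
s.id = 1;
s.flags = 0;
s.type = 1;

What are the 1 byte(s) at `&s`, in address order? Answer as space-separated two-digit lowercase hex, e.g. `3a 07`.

c5

cnt:1 = 1 → 0x1 << 7 → word 0x80
err:1 = 1 → 0x1 << 6 → word 0xc0
addr_hi:2 = 0 → 0x0 << 4 → word 0xc0
id:2 = 1 → 0x1 << 2 → word 0xc4
flags:1 = 0 → 0x0 << 1 → word 0xc4
type:1 = 1 → 0x1 << 0 → word 0xc5
word = 0xc5 → big-endian bytes:
  [0]=0xc5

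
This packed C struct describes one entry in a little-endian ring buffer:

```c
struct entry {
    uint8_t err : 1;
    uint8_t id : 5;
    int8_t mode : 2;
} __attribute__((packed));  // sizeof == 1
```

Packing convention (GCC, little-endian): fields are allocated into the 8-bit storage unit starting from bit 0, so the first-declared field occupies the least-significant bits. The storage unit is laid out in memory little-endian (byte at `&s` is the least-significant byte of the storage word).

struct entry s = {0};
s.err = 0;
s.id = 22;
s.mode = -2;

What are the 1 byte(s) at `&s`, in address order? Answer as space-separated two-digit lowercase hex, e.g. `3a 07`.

ac

[0+:1] err=0 & 0x1 = 0x0; word=0x00
[1+:5] id=22 & 0x1f = 0x16; word=0x2c
[6+:2] mode=-2 & 0x3 = 0x2; word=0xac
word = 0xac → little-endian bytes:
  [0]=0xac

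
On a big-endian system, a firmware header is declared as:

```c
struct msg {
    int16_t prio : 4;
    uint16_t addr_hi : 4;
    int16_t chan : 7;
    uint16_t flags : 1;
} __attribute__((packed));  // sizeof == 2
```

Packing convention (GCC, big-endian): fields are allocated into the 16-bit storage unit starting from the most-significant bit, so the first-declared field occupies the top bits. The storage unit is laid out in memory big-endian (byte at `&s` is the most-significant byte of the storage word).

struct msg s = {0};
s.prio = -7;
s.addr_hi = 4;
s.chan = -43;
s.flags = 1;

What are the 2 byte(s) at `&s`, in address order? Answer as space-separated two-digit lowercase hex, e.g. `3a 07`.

94 ab

prio:4 = -7 → 0x9 << 12 → word 0x9000
addr_hi:4 = 4 → 0x4 << 8 → word 0x9400
chan:7 = -43 → 0x55 << 1 → word 0x94aa
flags:1 = 1 → 0x1 << 0 → word 0x94ab
word = 0x94ab → big-endian bytes:
  [0]=0x94  [1]=0xab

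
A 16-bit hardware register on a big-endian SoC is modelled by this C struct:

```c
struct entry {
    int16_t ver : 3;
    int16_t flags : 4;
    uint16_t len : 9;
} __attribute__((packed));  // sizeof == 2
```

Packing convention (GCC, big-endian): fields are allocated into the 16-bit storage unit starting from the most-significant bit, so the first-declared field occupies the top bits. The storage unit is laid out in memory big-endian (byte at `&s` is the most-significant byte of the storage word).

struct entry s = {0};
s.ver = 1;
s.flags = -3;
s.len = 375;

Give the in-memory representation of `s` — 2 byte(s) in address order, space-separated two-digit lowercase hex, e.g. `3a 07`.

3b 77

ver:3 = 1 → 0x1 << 13 → word 0x2000
flags:4 = -3 → 0xd << 9 → word 0x3a00
len:9 = 375 → 0x177 << 0 → word 0x3b77
word = 0x3b77 → big-endian bytes:
  [0]=0x3b  [1]=0x77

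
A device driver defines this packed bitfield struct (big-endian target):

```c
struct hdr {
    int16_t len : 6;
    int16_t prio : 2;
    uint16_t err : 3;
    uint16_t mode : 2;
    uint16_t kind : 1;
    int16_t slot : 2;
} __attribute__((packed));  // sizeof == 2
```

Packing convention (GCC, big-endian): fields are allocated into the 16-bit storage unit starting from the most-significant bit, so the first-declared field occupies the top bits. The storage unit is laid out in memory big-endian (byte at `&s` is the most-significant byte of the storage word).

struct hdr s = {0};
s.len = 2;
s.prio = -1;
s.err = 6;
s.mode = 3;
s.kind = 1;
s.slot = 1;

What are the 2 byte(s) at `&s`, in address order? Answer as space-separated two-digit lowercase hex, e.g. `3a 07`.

len:6 = 2 → 0x2 << 10 → word 0x0800
prio:2 = -1 → 0x3 << 8 → word 0x0b00
err:3 = 6 → 0x6 << 5 → word 0x0bc0
mode:2 = 3 → 0x3 << 3 → word 0x0bd8
kind:1 = 1 → 0x1 << 2 → word 0x0bdc
slot:2 = 1 → 0x1 << 0 → word 0x0bdd
word = 0x0bdd → big-endian bytes:
  [0]=0x0b  [1]=0xdd

0b dd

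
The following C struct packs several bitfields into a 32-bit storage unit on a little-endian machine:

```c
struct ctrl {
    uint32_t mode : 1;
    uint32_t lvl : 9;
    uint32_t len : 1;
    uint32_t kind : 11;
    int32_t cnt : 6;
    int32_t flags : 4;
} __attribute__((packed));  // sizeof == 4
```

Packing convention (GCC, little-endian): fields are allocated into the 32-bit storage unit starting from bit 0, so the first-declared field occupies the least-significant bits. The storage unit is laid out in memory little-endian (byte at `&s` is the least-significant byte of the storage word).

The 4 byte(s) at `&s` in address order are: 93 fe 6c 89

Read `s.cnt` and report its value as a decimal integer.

-27

[0]=0x93 [1]=0xfe [2]=0x6c [3]=0x89 (little-endian) → word 0x896cfe93
mode [0+:1] = (word>>0) & 0x1 = 1
lvl [1+:9] = (word>>1) & 0x1ff = 329
len [10+:1] = (word>>10) & 0x1 = 1
kind [11+:11] = (word>>11) & 0x7ff = 1439
cnt [22+:6] = (word>>22) & 0x3f = 37  ←
flags [28+:4] = (word>>28) & 0xf = 8
cnt signed 6b, MSB=1: 37 - 64 = -27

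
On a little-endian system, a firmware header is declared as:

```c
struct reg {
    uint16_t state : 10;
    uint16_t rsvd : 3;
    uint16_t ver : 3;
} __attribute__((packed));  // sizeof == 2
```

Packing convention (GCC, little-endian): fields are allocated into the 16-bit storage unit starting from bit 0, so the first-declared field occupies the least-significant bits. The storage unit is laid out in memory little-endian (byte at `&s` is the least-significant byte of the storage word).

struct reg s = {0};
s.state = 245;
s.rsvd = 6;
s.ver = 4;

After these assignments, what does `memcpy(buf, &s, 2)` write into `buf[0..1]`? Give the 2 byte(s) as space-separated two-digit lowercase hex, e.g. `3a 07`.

[0+:10] state=245 & 0x3ff = 0xf5; word=0x00f5
[10+:3] rsvd=6 & 0x7 = 0x6; word=0x18f5
[13+:3] ver=4 & 0x7 = 0x4; word=0x98f5
word = 0x98f5 → little-endian bytes:
  [0]=0xf5  [1]=0x98

f5 98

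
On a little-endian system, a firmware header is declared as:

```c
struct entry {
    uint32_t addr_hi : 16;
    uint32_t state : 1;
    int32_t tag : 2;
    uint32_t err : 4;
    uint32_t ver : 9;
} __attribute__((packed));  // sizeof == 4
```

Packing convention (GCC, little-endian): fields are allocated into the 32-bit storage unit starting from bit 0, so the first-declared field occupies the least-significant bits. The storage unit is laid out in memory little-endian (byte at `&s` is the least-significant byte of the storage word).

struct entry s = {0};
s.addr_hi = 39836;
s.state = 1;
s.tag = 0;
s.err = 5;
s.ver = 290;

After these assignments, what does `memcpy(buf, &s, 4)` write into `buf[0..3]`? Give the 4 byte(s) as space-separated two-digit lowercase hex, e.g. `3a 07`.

9c 9b 29 91

addr_hi:16 = 39836 → 0x9b9c << 0 → word 0x00009b9c
state:1 = 1 → 0x1 << 16 → word 0x00019b9c
tag:2 = 0 → 0x0 << 17 → word 0x00019b9c
err:4 = 5 → 0x5 << 19 → word 0x00299b9c
ver:9 = 290 → 0x122 << 23 → word 0x91299b9c
word = 0x91299b9c → little-endian bytes:
  [0]=0x9c  [1]=0x9b  [2]=0x29  [3]=0x91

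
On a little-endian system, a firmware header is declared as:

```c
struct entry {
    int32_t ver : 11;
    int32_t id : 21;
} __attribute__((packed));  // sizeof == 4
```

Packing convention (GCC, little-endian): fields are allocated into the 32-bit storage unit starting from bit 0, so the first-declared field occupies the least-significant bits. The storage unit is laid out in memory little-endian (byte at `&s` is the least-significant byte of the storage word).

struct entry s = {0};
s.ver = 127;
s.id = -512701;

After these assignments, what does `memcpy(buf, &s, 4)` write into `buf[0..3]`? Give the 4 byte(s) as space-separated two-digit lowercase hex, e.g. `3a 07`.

ver:11 = 127 → 0x7f << 0 → word 0x0000007f
id:21 = -512701 → 0x182d43 << 11 → word 0xc16a187f
word = 0xc16a187f → little-endian bytes:
  [0]=0x7f  [1]=0x18  [2]=0x6a  [3]=0xc1

7f 18 6a c1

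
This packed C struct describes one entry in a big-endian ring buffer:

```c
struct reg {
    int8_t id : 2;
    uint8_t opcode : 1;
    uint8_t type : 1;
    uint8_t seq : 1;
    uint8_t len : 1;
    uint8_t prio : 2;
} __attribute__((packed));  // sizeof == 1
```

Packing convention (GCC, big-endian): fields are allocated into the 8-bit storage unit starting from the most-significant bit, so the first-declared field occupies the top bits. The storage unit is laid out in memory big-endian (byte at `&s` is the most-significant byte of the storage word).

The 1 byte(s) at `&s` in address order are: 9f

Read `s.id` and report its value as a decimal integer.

-2

[0]=0x9f (big-endian) → word 0x9f
id [6+:2] = (word>>6) & 0x3 = 2  ←
opcode [5+:1] = (word>>5) & 0x1 = 0
type [4+:1] = (word>>4) & 0x1 = 1
seq [3+:1] = (word>>3) & 0x1 = 1
len [2+:1] = (word>>2) & 0x1 = 1
prio [0+:2] = (word>>0) & 0x3 = 3
id signed 2b, MSB=1: 2 - 4 = -2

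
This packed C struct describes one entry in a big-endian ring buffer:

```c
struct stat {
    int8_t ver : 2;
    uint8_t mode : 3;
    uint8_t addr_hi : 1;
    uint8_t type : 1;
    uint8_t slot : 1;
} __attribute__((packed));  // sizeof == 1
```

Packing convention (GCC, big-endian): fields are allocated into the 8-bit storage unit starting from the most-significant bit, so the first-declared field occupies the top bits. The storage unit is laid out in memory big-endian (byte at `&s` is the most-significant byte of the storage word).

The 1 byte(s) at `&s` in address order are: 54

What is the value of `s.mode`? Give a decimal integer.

[0]=0x54 (big-endian) → word 0x54
ver [6+:2] = (word>>6) & 0x3 = 1
mode [3+:3] = (word>>3) & 0x7 = 2  ←
addr_hi [2+:1] = (word>>2) & 0x1 = 1
type [1+:1] = (word>>1) & 0x1 = 0
slot [0+:1] = (word>>0) & 0x1 = 0

2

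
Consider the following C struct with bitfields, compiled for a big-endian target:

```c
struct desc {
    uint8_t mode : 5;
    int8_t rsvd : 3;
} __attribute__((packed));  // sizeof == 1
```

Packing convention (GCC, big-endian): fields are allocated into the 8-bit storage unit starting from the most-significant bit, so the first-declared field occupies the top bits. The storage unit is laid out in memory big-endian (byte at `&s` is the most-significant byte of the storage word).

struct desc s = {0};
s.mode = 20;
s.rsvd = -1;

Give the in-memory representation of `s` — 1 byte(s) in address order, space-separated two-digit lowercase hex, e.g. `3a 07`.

mode (5b) val=20 bits=0x14 at bit 3: 0xa0
rsvd (3b) val=-1 bits=0x7 at bit 0: 0xa7
word = 0xa7 → big-endian bytes:
  [0]=0xa7

a7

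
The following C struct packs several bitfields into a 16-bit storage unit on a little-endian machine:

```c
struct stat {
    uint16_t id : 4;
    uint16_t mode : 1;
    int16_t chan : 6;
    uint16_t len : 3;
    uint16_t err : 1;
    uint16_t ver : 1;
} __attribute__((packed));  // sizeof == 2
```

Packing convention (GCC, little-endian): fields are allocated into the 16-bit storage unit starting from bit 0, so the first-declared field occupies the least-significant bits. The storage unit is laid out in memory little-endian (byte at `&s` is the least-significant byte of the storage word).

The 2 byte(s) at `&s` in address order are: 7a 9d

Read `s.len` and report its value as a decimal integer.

[0]=0x7a [1]=0x9d (little-endian) → word 0x9d7a
id:4 @ bit 0 → (0x9d7a>>0)&0xf = 0xa
mode:1 @ bit 4 → (0x9d7a>>4)&0x1 = 0x1
chan:6 @ bit 5 → (0x9d7a>>5)&0x3f = 0x2b
len:3 @ bit 11 → (0x9d7a>>11)&0x7 = 0x3  ←
err:1 @ bit 14 → (0x9d7a>>14)&0x1 = 0x0
ver:1 @ bit 15 → (0x9d7a>>15)&0x1 = 0x1

3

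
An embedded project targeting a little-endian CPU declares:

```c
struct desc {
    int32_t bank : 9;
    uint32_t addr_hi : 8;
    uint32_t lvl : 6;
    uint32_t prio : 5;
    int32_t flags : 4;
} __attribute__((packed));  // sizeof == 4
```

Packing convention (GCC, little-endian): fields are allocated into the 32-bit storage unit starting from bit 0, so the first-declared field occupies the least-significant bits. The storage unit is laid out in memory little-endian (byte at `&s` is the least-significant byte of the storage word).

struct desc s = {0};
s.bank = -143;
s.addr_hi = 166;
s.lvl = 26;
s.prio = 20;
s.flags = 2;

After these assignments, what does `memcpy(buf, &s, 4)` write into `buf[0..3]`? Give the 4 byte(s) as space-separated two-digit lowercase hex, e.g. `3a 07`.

71 4d 35 2a

[0+:9] bank=-143 & 0x1ff = 0x171; word=0x00000171
[9+:8] addr_hi=166 & 0xff = 0xa6; word=0x00014d71
[17+:6] lvl=26 & 0x3f = 0x1a; word=0x00354d71
[23+:5] prio=20 & 0x1f = 0x14; word=0x0a354d71
[28+:4] flags=2 & 0xf = 0x2; word=0x2a354d71
word = 0x2a354d71 → little-endian bytes:
  [0]=0x71  [1]=0x4d  [2]=0x35  [3]=0x2a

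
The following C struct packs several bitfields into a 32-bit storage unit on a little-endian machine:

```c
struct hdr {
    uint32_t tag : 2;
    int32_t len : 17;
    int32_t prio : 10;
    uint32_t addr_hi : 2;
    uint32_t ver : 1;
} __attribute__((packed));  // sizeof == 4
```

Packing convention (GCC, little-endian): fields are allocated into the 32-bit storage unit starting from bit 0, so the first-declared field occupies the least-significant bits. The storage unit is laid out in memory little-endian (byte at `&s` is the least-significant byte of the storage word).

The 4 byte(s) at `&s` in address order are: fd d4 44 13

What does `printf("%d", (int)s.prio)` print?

-408

[0]=0xfd [1]=0xd4 [2]=0x44 [3]=0x13 (little-endian) → word 0x1344d4fd
tag:2 @ bit 0 → (0x1344d4fd>>0)&0x3 = 0x1
len:17 @ bit 2 → (0x1344d4fd>>2)&0x1ffff = 0x1353f
prio:10 @ bit 19 → (0x1344d4fd>>19)&0x3ff = 0x268  ←
addr_hi:2 @ bit 29 → (0x1344d4fd>>29)&0x3 = 0x0
ver:1 @ bit 31 → (0x1344d4fd>>31)&0x1 = 0x0
prio signed 10b, MSB=1: 616 - 1024 = -408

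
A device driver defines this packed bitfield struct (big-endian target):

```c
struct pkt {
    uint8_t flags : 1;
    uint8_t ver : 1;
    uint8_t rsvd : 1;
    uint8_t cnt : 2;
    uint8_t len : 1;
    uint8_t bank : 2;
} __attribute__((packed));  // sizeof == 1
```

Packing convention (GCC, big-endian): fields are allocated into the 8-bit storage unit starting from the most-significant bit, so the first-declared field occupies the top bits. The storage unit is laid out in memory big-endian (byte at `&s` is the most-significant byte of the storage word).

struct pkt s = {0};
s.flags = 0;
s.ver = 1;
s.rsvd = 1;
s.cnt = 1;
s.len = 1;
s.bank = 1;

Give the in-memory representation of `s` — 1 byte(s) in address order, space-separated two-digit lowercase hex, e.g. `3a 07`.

[7+:1] flags=0 & 0x1 = 0x0; word=0x00
[6+:1] ver=1 & 0x1 = 0x1; word=0x40
[5+:1] rsvd=1 & 0x1 = 0x1; word=0x60
[3+:2] cnt=1 & 0x3 = 0x1; word=0x68
[2+:1] len=1 & 0x1 = 0x1; word=0x6c
[0+:2] bank=1 & 0x3 = 0x1; word=0x6d
word = 0x6d → big-endian bytes:
  [0]=0x6d

6d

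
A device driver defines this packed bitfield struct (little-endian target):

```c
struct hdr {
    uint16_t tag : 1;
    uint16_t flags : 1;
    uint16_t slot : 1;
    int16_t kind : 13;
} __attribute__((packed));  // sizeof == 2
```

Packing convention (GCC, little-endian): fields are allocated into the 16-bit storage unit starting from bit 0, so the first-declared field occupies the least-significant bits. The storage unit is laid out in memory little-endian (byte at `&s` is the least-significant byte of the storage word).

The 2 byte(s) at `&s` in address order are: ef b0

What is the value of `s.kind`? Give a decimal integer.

-2531

[0]=0xef [1]=0xb0 (little-endian) → word 0xb0ef
tag [0+:1] = (word>>0) & 0x1 = 1
flags [1+:1] = (word>>1) & 0x1 = 1
slot [2+:1] = (word>>2) & 0x1 = 1
kind [3+:13] = (word>>3) & 0x1fff = 5661  ←
kind signed 13b, MSB=1: 5661 - 8192 = -2531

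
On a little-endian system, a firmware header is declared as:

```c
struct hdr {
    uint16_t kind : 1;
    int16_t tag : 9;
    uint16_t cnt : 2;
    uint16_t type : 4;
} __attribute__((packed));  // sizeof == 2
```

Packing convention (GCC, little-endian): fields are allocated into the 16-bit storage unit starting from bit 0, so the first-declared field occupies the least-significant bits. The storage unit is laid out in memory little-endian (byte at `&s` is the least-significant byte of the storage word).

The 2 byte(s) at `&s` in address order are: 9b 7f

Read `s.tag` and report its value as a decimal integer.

-51

[0]=0x9b [1]=0x7f (little-endian) → word 0x7f9b
kind [0+:1] = (word>>0) & 0x1 = 1
tag [1+:9] = (word>>1) & 0x1ff = 461  ←
cnt [10+:2] = (word>>10) & 0x3 = 3
type [12+:4] = (word>>12) & 0xf = 7
tag signed 9b, MSB=1: 461 - 512 = -51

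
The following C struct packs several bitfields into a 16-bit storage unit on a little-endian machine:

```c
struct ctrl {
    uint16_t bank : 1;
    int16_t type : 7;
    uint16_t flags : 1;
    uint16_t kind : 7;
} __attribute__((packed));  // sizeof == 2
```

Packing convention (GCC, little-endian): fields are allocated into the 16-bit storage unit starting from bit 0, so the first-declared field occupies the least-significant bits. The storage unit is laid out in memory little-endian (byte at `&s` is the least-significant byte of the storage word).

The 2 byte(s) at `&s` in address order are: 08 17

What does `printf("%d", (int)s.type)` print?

4

[0]=0x08 [1]=0x17 (little-endian) → word 0x1708
bank:1 @ bit 0 → (0x1708>>0)&0x1 = 0x0
type:7 @ bit 1 → (0x1708>>1)&0x7f = 0x4  ←
flags:1 @ bit 8 → (0x1708>>8)&0x1 = 0x1
kind:7 @ bit 9 → (0x1708>>9)&0x7f = 0xb
type signed 7b, MSB=0: value = 4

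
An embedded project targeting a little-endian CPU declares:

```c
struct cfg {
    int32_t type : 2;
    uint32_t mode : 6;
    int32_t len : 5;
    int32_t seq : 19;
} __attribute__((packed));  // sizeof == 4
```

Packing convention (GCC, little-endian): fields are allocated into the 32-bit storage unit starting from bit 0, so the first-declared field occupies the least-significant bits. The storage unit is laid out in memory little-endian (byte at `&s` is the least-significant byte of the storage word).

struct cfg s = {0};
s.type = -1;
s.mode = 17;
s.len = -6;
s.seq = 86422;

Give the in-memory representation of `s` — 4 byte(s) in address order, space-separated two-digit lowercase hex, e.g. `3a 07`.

47 da 32 2a

type:2 = -1 → 0x3 << 0 → word 0x00000003
mode:6 = 17 → 0x11 << 2 → word 0x00000047
len:5 = -6 → 0x1a << 8 → word 0x00001a47
seq:19 = 86422 → 0x15196 << 13 → word 0x2a32da47
word = 0x2a32da47 → little-endian bytes:
  [0]=0x47  [1]=0xda  [2]=0x32  [3]=0x2a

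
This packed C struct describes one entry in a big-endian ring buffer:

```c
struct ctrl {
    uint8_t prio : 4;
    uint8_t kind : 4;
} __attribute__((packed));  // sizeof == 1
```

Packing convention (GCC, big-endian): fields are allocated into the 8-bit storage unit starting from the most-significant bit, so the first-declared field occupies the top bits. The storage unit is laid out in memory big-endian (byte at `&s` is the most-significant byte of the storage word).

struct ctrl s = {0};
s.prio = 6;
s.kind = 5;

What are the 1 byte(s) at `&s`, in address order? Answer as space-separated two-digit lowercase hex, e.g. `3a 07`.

65

[4+:4] prio=6 & 0xf = 0x6; word=0x60
[0+:4] kind=5 & 0xf = 0x5; word=0x65
word = 0x65 → big-endian bytes:
  [0]=0x65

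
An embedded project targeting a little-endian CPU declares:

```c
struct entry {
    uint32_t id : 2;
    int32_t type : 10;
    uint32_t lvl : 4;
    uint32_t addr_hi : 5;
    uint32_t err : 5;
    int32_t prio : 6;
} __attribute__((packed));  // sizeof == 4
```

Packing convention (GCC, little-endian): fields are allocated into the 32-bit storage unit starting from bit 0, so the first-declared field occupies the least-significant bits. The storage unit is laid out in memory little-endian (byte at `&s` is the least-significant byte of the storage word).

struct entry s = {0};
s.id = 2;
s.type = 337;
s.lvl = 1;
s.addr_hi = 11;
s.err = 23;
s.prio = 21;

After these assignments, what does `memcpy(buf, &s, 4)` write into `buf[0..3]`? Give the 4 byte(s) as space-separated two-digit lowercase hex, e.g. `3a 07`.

46 15 eb 56

[0+:2] id=2 & 0x3 = 0x2; word=0x00000002
[2+:10] type=337 & 0x3ff = 0x151; word=0x00000546
[12+:4] lvl=1 & 0xf = 0x1; word=0x00001546
[16+:5] addr_hi=11 & 0x1f = 0xb; word=0x000b1546
[21+:5] err=23 & 0x1f = 0x17; word=0x02eb1546
[26+:6] prio=21 & 0x3f = 0x15; word=0x56eb1546
word = 0x56eb1546 → little-endian bytes:
  [0]=0x46  [1]=0x15  [2]=0xeb  [3]=0x56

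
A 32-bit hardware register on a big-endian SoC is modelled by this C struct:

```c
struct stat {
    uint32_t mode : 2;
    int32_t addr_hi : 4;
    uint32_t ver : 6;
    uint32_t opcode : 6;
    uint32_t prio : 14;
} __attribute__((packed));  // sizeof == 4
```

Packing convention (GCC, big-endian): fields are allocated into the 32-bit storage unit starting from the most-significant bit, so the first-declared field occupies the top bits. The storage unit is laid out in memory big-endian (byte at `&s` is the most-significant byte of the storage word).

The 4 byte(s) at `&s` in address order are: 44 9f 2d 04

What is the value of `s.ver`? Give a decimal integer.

[0]=0x44 [1]=0x9f [2]=0x2d [3]=0x04 (big-endian) → word 0x449f2d04
mode:2 @ bit 30 → (0x449f2d04>>30)&0x3 = 0x1
addr_hi:4 @ bit 26 → (0x449f2d04>>26)&0xf = 0x1
ver:6 @ bit 20 → (0x449f2d04>>20)&0x3f = 0x9  ←
opcode:6 @ bit 14 → (0x449f2d04>>14)&0x3f = 0x3c
prio:14 @ bit 0 → (0x449f2d04>>0)&0x3fff = 0x2d04

9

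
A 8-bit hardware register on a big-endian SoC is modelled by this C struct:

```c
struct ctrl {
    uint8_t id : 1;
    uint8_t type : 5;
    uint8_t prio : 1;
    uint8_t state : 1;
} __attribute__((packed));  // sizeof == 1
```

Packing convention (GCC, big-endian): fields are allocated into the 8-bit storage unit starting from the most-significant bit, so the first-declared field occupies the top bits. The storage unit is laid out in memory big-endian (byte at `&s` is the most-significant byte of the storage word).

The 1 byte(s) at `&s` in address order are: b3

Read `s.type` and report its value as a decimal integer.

[0]=0xb3 (big-endian) → word 0xb3
id:1 @ bit 7 → (0xb3>>7)&0x1 = 0x1
type:5 @ bit 2 → (0xb3>>2)&0x1f = 0xc  ←
prio:1 @ bit 1 → (0xb3>>1)&0x1 = 0x1
state:1 @ bit 0 → (0xb3>>0)&0x1 = 0x1

12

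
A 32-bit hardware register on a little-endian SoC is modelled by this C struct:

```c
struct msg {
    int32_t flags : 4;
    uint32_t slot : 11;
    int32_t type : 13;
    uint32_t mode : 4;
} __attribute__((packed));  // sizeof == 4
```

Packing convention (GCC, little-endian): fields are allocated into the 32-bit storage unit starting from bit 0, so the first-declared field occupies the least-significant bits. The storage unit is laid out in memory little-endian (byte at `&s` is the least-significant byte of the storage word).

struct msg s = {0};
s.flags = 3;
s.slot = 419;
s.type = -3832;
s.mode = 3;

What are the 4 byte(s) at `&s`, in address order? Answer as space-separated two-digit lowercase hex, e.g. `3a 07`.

33 1a 84 38

flags (4b) val=3 bits=0x3 at bit 0: 0x00000003
slot (11b) val=419 bits=0x1a3 at bit 4: 0x00001a33
type (13b) val=-3832 bits=0x1108 at bit 15: 0x08841a33
mode (4b) val=3 bits=0x3 at bit 28: 0x38841a33
word = 0x38841a33 → little-endian bytes:
  [0]=0x33  [1]=0x1a  [2]=0x84  [3]=0x38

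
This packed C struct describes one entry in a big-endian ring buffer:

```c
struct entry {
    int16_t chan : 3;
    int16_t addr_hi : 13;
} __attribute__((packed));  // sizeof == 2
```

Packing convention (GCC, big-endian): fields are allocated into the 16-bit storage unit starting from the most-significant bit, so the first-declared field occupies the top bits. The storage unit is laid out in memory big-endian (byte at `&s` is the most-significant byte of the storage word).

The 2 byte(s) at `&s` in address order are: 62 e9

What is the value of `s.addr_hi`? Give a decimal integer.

745

[0]=0x62 [1]=0xe9 (big-endian) → word 0x62e9
chan [13+:3] = (word>>13) & 0x7 = 3
addr_hi [0+:13] = (word>>0) & 0x1fff = 745  ←
addr_hi signed 13b, MSB=0: value = 745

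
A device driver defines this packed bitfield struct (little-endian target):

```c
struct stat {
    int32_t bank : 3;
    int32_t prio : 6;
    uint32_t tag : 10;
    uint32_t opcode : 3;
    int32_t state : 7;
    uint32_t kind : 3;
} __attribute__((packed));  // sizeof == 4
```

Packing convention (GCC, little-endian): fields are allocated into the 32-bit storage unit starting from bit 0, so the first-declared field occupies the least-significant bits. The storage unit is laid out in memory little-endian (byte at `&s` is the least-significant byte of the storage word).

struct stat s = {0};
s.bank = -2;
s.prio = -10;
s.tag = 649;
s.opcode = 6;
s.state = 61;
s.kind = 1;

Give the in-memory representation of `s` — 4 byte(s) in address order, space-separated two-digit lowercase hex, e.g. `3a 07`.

bank (3b) val=-2 bits=0x6 at bit 0: 0x00000006
prio (6b) val=-10 bits=0x36 at bit 3: 0x000001b6
tag (10b) val=649 bits=0x289 at bit 9: 0x000513b6
opcode (3b) val=6 bits=0x6 at bit 19: 0x003513b6
state (7b) val=61 bits=0x3d at bit 22: 0x0f7513b6
kind (3b) val=1 bits=0x1 at bit 29: 0x2f7513b6
word = 0x2f7513b6 → little-endian bytes:
  [0]=0xb6  [1]=0x13  [2]=0x75  [3]=0x2f

b6 13 75 2f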